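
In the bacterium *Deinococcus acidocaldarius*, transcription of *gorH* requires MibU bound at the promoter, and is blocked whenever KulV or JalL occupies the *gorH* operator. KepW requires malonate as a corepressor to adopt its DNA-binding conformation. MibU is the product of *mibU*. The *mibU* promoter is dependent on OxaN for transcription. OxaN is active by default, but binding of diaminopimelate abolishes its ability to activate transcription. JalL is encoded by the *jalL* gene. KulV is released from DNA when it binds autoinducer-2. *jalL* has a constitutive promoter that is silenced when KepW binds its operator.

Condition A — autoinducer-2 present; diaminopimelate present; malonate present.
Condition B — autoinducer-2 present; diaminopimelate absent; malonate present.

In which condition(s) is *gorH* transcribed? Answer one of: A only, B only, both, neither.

Condition A:
Autoinducer-2 is present, so KulV is inactive.
Diaminopimelate is present, so OxaN is inactive.
Required activator OxaN is absent, so *mibU* is not transcribed.
So MibU is not produced.
Malonate is present, so KepW is active.
With repressor KepW bound, *jalL* is not transcribed.
So JalL is not produced.
Required activator MibU is absent, so *gorH* is not transcribed.
→ *gorH* is OFF in A.
Condition B:
Autoinducer-2 is present, so KulV is inactive.
Diaminopimelate is absent, so OxaN is active.
No repressor is bound and OxaN is active, so *mibU* is transcribed.
So MibU is produced and active.
Malonate is present, so KepW is active.
With repressor KepW bound, *jalL* is not transcribed.
So JalL is not produced.
No repressor is bound and MibU is active, so *gorH* is transcribed.
→ *gorH* is ON in B.

B only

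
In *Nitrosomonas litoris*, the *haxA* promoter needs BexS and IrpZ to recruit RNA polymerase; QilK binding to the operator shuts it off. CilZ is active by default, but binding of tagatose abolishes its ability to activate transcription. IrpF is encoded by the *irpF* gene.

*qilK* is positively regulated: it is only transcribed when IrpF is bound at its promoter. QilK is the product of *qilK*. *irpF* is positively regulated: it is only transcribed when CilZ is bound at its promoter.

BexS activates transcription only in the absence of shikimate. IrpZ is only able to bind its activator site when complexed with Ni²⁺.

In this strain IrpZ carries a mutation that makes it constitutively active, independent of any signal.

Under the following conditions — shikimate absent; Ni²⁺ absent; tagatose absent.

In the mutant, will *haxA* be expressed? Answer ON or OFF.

OFF

Shikimate is absent, so BexS is active.
IrpZ is constitutively active in this strain.
Tagatose is absent, so CilZ is active.
No repressor is bound and CilZ is active, so *irpF* is transcribed.
So IrpF is produced and active.
No repressor is bound and IrpF is active, so *qilK* is transcribed.
So QilK is produced and active.
With repressor QilK bound, *haxA* is not transcribed.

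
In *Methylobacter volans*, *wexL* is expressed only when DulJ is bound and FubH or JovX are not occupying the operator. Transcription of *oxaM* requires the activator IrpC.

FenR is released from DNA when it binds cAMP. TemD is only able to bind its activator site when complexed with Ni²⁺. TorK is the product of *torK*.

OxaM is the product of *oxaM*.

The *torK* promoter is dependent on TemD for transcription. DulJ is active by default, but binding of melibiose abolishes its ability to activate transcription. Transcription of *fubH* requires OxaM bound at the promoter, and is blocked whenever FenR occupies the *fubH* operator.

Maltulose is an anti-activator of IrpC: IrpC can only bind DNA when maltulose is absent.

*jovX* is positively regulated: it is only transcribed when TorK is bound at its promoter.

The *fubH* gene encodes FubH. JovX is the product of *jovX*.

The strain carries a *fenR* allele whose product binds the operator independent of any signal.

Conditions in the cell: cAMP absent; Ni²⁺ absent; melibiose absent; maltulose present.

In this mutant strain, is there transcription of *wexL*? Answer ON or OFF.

FenR is constitutively active in this strain.
Maltulose is present, so IrpC is inactive.
Required activator IrpC is absent, so *oxaM* is not transcribed.
So OxaM is not produced.
With repressor FenR bound, *fubH* is not transcribed.
So FubH is not produced.
Melibiose is absent, so DulJ is active.
Ni²⁺ is absent, so TemD is inactive.
Required activator TemD is absent, so *torK* is not transcribed.
So TorK is not produced.
Required activator TorK is absent, so *jovX* is not transcribed.
So JovX is not produced.
No repressor is bound and DulJ is active, so *wexL* is transcribed.

ON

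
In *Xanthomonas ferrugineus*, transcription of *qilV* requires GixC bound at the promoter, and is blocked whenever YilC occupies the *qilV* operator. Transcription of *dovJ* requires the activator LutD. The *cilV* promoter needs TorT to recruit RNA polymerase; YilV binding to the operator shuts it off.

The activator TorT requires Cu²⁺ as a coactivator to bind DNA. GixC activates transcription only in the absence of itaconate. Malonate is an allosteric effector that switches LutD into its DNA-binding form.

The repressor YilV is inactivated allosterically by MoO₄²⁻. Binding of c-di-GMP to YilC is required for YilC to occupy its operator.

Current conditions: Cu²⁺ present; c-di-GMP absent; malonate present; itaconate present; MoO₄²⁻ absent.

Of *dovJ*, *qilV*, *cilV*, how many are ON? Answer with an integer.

1

Malonate is present, so LutD is active.
No repressor is bound and LutD is active, so *dovJ* is transcribed.
→ *dovJ* is ON.
c-di-GMP is absent, so YilC is inactive.
Itaconate is present, so GixC is inactive.
Required activator GixC is absent, so *qilV* is not transcribed.
→ *qilV* is OFF.
MoO₄²⁻ is absent, so YilV is active.
Cu²⁺ is present, so TorT is active.
With repressor YilV bound, *cilV* is not transcribed.
→ *cilV* is OFF.
1 of the 3 genes is transcribed.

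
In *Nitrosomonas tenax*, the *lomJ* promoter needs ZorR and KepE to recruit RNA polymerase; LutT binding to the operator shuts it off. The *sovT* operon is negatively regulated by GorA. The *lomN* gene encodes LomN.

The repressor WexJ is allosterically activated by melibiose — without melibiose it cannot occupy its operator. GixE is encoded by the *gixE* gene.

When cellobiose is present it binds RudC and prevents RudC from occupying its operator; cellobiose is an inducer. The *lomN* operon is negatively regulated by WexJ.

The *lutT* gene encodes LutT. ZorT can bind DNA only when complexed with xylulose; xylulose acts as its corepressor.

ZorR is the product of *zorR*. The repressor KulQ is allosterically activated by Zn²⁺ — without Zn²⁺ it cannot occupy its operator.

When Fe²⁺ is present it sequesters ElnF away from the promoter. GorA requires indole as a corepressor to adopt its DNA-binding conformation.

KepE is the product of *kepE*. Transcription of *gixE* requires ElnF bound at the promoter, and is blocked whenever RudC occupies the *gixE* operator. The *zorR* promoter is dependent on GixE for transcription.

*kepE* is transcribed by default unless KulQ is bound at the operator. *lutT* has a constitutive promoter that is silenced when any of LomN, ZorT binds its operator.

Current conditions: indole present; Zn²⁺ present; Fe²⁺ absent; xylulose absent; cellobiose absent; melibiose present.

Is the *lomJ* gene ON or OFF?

Cellobiose is absent, so RudC is active.
Fe²⁺ is absent, so ElnF is active.
With repressor RudC bound, *gixE* is not transcribed.
So GixE is not produced.
Required activator GixE is absent, so *zorR* is not transcribed.
So ZorR is not produced.
Melibiose is present, so WexJ is active.
With repressor WexJ bound, *lomN* is not transcribed.
So LomN is not produced.
Xylulose is absent, so ZorT is inactive.
With no repressor bound, *lutT* is transcribed.
So LutT is produced and active.
Zn²⁺ is present, so KulQ is active.
With repressor KulQ bound, *kepE* is not transcribed.
So KepE is not produced.
With repressor LutT bound, *lomJ* is not transcribed.

OFF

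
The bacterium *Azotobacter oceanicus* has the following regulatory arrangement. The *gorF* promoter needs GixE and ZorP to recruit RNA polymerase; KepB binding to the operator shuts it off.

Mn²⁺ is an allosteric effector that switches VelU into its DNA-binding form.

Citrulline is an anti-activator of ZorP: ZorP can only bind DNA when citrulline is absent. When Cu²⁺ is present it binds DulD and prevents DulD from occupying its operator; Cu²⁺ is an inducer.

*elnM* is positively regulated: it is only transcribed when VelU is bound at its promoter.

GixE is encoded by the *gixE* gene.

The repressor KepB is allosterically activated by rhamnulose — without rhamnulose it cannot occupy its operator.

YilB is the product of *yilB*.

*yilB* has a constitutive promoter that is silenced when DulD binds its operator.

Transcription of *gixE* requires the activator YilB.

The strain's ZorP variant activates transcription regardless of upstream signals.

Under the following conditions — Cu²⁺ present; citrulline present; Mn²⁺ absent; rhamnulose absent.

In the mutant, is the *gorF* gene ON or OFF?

ON

Rhamnulose is absent, so KepB is inactive.
Cu²⁺ is present, so DulD is inactive.
With no repressor bound, *yilB* is transcribed.
So YilB is produced and active.
No repressor is bound and YilB is active, so *gixE* is transcribed.
So GixE is produced and active.
ZorP is constitutively active in this strain.
No repressor is bound and GixE and ZorP are active, so *gorF* is transcribed.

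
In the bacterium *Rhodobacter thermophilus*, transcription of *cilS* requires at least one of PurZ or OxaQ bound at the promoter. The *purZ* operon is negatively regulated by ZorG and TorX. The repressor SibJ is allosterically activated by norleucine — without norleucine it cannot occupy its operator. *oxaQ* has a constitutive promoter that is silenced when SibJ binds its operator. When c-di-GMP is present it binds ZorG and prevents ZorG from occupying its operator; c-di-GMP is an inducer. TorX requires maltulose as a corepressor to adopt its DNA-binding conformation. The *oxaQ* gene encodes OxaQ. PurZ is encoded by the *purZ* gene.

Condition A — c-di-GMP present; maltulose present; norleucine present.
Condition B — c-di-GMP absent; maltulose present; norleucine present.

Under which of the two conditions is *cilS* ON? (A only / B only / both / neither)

Condition A:
c-di-GMP is present, so ZorG is inactive.
Maltulose is present, so TorX is active.
With repressor TorX bound, *purZ* is not transcribed.
So PurZ is not produced.
Norleucine is present, so SibJ is active.
With repressor SibJ bound, *oxaQ* is not transcribed.
So OxaQ is not produced.
No activator is available at the *cilS* promoter, so *cilS* is not transcribed.
→ *cilS* is OFF in A.
Condition B:
c-di-GMP is absent, so ZorG is active.
Maltulose is present, so TorX is active.
With repressor ZorG bound, *purZ* is not transcribed.
So PurZ is not produced.
Norleucine is present, so SibJ is active.
With repressor SibJ bound, *oxaQ* is not transcribed.
So OxaQ is not produced.
No activator is available at the *cilS* promoter, so *cilS* is not transcribed.
→ *cilS* is OFF in B.

neither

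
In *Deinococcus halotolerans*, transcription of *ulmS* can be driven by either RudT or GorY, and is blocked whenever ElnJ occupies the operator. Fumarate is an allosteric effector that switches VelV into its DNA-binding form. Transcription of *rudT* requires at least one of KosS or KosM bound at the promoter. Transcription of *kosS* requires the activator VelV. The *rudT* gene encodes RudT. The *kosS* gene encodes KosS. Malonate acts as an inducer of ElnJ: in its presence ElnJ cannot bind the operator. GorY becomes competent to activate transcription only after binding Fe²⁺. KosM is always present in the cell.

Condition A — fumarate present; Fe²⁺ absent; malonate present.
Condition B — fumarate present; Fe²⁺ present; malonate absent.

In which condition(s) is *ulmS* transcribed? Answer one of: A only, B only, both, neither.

A only

Condition A:
Fumarate is present, so VelV is active.
No repressor is bound and VelV is active, so *kosS* is transcribed.
So KosS is produced and active.
KosM is produced constitutively and is active.
Activator KosS is present, so *rudT* is transcribed.
So RudT is produced and active.
Fe²⁺ is absent, so GorY is inactive.
Malonate is present, so ElnJ is inactive.
Activator RudT is present, so *ulmS* is transcribed.
→ *ulmS* is ON in A.
Condition B:
Fumarate is present, so VelV is active.
No repressor is bound and VelV is active, so *kosS* is transcribed.
So KosS is produced and active.
KosM is produced constitutively and is active.
Activator KosS is present, so *rudT* is transcribed.
So RudT is produced and active.
Fe²⁺ is present, so GorY is active.
Malonate is absent, so ElnJ is active.
With repressor ElnJ bound, *ulmS* is not transcribed.
→ *ulmS* is OFF in B.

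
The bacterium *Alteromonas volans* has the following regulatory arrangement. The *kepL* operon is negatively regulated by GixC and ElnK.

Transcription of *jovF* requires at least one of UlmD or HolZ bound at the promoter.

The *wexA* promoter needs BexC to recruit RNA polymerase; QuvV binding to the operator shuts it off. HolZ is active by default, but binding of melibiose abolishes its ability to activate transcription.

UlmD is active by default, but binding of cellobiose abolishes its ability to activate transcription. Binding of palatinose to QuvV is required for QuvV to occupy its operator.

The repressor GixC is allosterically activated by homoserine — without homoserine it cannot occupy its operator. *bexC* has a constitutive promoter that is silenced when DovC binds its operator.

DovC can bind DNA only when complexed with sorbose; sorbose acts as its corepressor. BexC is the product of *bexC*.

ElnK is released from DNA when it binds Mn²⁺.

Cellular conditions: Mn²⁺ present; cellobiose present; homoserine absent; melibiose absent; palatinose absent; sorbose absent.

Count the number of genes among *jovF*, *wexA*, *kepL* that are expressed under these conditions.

Cellobiose is present, so UlmD is inactive.
Melibiose is absent, so HolZ is active.
Activator HolZ is present, so *jovF* is transcribed.
→ *jovF* is ON.
Palatinose is absent, so QuvV is inactive.
Sorbose is absent, so DovC is inactive.
With no repressor bound, *bexC* is transcribed.
So BexC is produced and active.
No repressor is bound and BexC is active, so *wexA* is transcribed.
→ *wexA* is ON.
Homoserine is absent, so GixC is inactive.
Mn²⁺ is present, so ElnK is inactive.
With no repressor bound, *kepL* is transcribed.
→ *kepL* is ON.
3 of the 3 genes are transcribed.

3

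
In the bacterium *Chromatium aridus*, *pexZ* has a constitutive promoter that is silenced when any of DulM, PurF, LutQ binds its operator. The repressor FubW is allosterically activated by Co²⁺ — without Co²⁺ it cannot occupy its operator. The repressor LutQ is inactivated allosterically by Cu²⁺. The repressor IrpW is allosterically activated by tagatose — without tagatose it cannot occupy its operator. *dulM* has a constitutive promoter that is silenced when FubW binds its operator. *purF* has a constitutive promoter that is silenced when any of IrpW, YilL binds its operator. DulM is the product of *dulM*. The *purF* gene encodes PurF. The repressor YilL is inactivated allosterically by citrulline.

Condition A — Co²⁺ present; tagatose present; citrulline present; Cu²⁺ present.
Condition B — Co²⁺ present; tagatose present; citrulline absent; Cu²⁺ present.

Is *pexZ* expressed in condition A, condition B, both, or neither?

both

Condition A:
Co²⁺ is present, so FubW is active.
With repressor FubW bound, *dulM* is not transcribed.
So DulM is not produced.
Tagatose is present, so IrpW is active.
Citrulline is present, so YilL is inactive.
With repressor IrpW bound, *purF* is not transcribed.
So PurF is not produced.
Cu²⁺ is present, so LutQ is inactive.
With no repressor bound, *pexZ* is transcribed.
→ *pexZ* is ON in A.
Condition B:
Co²⁺ is present, so FubW is active.
With repressor FubW bound, *dulM* is not transcribed.
So DulM is not produced.
Tagatose is present, so IrpW is active.
Citrulline is absent, so YilL is active.
With repressor IrpW bound, *purF* is not transcribed.
So PurF is not produced.
Cu²⁺ is present, so LutQ is inactive.
With no repressor bound, *pexZ* is transcribed.
→ *pexZ* is ON in B.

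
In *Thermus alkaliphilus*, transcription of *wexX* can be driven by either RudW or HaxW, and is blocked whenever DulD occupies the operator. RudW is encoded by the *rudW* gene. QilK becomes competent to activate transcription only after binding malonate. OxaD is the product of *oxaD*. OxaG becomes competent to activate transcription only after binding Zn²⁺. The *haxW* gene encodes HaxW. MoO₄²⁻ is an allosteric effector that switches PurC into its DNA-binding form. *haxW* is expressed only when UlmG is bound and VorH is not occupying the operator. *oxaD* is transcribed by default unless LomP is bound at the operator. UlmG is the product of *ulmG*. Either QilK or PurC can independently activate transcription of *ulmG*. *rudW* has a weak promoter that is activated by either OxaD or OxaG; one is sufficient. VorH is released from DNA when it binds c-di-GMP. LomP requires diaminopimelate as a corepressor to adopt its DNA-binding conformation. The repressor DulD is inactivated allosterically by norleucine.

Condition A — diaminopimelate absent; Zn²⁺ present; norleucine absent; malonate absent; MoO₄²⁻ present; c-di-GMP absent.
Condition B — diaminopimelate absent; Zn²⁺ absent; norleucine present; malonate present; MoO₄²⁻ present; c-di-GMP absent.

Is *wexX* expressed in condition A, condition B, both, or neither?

B only

Condition A:
Diaminopimelate is absent, so LomP is inactive.
With no repressor bound, *oxaD* is transcribed.
So OxaD is produced and active.
Zn²⁺ is present, so OxaG is active.
Activator OxaD is present, so *rudW* is transcribed.
So RudW is produced and active.
Norleucine is absent, so DulD is active.
Malonate is absent, so QilK is inactive.
MoO₄²⁻ is present, so PurC is active.
Activator PurC is present, so *ulmG* is transcribed.
So UlmG is produced and active.
c-di-GMP is absent, so VorH is active.
With repressor VorH bound, *haxW* is not transcribed.
So HaxW is not produced.
With repressor DulD bound, *wexX* is not transcribed.
→ *wexX* is OFF in A.
Condition B:
Diaminopimelate is absent, so LomP is inactive.
With no repressor bound, *oxaD* is transcribed.
So OxaD is produced and active.
Zn²⁺ is absent, so OxaG is inactive.
Activator OxaD is present, so *rudW* is transcribed.
So RudW is produced and active.
Norleucine is present, so DulD is inactive.
Malonate is present, so QilK is active.
MoO₄²⁻ is present, so PurC is active.
Activator QilK is present, so *ulmG* is transcribed.
So UlmG is produced and active.
c-di-GMP is absent, so VorH is active.
With repressor VorH bound, *haxW* is not transcribed.
So HaxW is not produced.
Activator RudW is present, so *wexX* is transcribed.
→ *wexX* is ON in B.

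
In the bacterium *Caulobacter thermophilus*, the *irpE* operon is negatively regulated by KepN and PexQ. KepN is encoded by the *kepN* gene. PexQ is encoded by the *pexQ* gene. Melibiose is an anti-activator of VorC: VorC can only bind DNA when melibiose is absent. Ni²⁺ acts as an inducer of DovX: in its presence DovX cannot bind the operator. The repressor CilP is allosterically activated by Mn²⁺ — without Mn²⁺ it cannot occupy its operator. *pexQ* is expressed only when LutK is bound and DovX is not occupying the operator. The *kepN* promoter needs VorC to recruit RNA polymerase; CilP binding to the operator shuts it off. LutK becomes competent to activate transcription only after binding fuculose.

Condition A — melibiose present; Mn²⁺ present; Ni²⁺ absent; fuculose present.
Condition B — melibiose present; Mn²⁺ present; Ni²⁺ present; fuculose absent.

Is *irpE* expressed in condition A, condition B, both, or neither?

Condition A:
Melibiose is present, so VorC is inactive.
Mn²⁺ is present, so CilP is active.
With repressor CilP bound, *kepN* is not transcribed.
So KepN is not produced.
Ni²⁺ is absent, so DovX is active.
Fuculose is present, so LutK is active.
With repressor DovX bound, *pexQ* is not transcribed.
So PexQ is not produced.
With no repressor bound, *irpE* is transcribed.
→ *irpE* is ON in A.
Condition B:
Melibiose is present, so VorC is inactive.
Mn²⁺ is present, so CilP is active.
With repressor CilP bound, *kepN* is not transcribed.
So KepN is not produced.
Ni²⁺ is present, so DovX is inactive.
Fuculose is absent, so LutK is inactive.
Required activator LutK is absent, so *pexQ* is not transcribed.
So PexQ is not produced.
With no repressor bound, *irpE* is transcribed.
→ *irpE* is ON in B.

both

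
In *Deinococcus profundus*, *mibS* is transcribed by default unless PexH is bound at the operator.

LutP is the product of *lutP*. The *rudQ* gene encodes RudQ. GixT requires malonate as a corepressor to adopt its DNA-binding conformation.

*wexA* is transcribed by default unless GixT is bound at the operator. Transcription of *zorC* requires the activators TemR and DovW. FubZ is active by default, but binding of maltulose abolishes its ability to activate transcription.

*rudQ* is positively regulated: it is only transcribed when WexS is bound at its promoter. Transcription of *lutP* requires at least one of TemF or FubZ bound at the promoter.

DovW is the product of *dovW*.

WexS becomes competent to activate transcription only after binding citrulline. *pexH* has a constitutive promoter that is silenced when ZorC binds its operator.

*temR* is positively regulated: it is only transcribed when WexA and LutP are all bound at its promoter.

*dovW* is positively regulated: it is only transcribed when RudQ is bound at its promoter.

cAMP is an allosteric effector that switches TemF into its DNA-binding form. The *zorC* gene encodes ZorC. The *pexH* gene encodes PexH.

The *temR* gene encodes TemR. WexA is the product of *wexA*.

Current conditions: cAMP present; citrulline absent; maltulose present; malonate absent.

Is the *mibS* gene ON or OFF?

Malonate is absent, so GixT is inactive.
With no repressor bound, *wexA* is transcribed.
So WexA is produced and active.
cAMP is present, so TemF is active.
Maltulose is present, so FubZ is inactive.
Activator TemF is present, so *lutP* is transcribed.
So LutP is produced and active.
No repressor is bound and WexA and LutP are active, so *temR* is transcribed.
So TemR is produced and active.
Citrulline is absent, so WexS is inactive.
Required activator WexS is absent, so *rudQ* is not transcribed.
So RudQ is not produced.
Required activator RudQ is absent, so *dovW* is not transcribed.
So DovW is not produced.
Required activator DovW is absent, so *zorC* is not transcribed.
So ZorC is not produced.
With no repressor bound, *pexH* is transcribed.
So PexH is produced and active.
With repressor PexH bound, *mibS* is not transcribed.

OFF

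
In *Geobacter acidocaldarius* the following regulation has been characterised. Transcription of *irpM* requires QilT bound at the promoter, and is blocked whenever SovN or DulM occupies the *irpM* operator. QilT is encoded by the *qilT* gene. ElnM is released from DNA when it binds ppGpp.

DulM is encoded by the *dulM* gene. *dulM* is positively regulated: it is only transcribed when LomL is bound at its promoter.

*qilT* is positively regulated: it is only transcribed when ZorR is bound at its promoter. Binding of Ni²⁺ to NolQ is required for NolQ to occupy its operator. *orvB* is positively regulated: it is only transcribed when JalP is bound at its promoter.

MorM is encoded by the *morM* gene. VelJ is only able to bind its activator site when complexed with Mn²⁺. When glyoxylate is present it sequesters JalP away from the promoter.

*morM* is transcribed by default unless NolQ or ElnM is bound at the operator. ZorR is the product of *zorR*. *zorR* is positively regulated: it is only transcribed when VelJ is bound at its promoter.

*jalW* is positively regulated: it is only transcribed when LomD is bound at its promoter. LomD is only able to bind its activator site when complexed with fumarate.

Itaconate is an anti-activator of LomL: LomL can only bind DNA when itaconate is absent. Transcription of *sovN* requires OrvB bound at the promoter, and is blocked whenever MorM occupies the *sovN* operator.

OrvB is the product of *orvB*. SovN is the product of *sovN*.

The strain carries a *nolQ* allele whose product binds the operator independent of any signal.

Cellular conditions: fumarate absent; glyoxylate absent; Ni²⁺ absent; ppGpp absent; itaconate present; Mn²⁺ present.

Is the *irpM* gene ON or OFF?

OFF

NolQ is constitutively active in this strain.
ppGpp is absent, so ElnM is active.
With repressor NolQ bound, *morM* is not transcribed.
So MorM is not produced.
Glyoxylate is absent, so JalP is active.
No repressor is bound and JalP is active, so *orvB* is transcribed.
So OrvB is produced and active.
No repressor is bound and OrvB is active, so *sovN* is transcribed.
So SovN is produced and active.
Mn²⁺ is present, so VelJ is active.
No repressor is bound and VelJ is active, so *zorR* is transcribed.
So ZorR is produced and active.
No repressor is bound and ZorR is active, so *qilT* is transcribed.
So QilT is produced and active.
Itaconate is present, so LomL is inactive.
Required activator LomL is absent, so *dulM* is not transcribed.
So DulM is not produced.
With repressor SovN bound, *irpM* is not transcribed.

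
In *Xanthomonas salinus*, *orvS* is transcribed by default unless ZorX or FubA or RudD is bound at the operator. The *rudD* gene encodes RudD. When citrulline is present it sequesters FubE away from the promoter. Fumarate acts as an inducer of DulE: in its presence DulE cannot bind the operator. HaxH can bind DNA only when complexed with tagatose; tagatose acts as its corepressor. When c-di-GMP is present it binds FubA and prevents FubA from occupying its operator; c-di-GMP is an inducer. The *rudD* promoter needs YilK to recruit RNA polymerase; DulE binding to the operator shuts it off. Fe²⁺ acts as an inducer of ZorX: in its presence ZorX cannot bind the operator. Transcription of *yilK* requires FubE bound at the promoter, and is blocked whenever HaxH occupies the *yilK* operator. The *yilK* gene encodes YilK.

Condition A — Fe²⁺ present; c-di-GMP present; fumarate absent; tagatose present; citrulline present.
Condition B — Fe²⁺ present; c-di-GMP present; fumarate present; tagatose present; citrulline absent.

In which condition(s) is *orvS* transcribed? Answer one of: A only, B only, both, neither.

both

Condition A:
Fe²⁺ is present, so ZorX is inactive.
c-di-GMP is present, so FubA is inactive.
Fumarate is absent, so DulE is active.
Tagatose is present, so HaxH is active.
Citrulline is present, so FubE is inactive.
With repressor HaxH bound, *yilK* is not transcribed.
So YilK is not produced.
With repressor DulE bound, *rudD* is not transcribed.
So RudD is not produced.
With no repressor bound, *orvS* is transcribed.
→ *orvS* is ON in A.
Condition B:
Fe²⁺ is present, so ZorX is inactive.
c-di-GMP is present, so FubA is inactive.
Fumarate is present, so DulE is inactive.
Tagatose is present, so HaxH is active.
Citrulline is absent, so FubE is active.
With repressor HaxH bound, *yilK* is not transcribed.
So YilK is not produced.
Required activator YilK is absent, so *rudD* is not transcribed.
So RudD is not produced.
With no repressor bound, *orvS* is transcribed.
→ *orvS* is ON in B.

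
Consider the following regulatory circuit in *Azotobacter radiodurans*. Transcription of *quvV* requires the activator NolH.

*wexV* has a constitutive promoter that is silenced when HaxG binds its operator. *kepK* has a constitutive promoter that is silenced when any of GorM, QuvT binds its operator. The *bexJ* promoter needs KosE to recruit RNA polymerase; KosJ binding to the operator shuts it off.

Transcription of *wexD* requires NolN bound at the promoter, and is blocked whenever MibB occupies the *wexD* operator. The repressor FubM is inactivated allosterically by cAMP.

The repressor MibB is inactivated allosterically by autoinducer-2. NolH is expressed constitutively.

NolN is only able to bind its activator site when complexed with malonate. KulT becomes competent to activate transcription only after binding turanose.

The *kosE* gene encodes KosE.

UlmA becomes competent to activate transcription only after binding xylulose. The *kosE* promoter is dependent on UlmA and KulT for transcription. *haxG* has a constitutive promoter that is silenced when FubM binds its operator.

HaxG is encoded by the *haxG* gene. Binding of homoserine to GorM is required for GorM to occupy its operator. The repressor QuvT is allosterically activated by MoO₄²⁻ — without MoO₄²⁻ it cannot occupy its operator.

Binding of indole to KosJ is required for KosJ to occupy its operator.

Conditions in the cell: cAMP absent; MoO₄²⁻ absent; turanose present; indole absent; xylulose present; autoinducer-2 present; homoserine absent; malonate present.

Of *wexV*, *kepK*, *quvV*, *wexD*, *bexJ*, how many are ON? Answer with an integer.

5

cAMP is absent, so FubM is active.
With repressor FubM bound, *haxG* is not transcribed.
So HaxG is not produced.
With no repressor bound, *wexV* is transcribed.
→ *wexV* is ON.
Homoserine is absent, so GorM is inactive.
MoO₄²⁻ is absent, so QuvT is inactive.
With no repressor bound, *kepK* is transcribed.
→ *kepK* is ON.
NolH is produced constitutively and is active.
No repressor is bound and NolH is active, so *quvV* is transcribed.
→ *quvV* is ON.
Malonate is present, so NolN is active.
Autoinducer-2 is present, so MibB is inactive.
No repressor is bound and NolN is active, so *wexD* is transcribed.
→ *wexD* is ON.
Indole is absent, so KosJ is inactive.
Xylulose is present, so UlmA is active.
Turanose is present, so KulT is active.
No repressor is bound and UlmA and KulT are active, so *kosE* is transcribed.
So KosE is produced and active.
No repressor is bound and KosE is active, so *bexJ* is transcribed.
→ *bexJ* is ON.
5 of the 5 genes are transcribed.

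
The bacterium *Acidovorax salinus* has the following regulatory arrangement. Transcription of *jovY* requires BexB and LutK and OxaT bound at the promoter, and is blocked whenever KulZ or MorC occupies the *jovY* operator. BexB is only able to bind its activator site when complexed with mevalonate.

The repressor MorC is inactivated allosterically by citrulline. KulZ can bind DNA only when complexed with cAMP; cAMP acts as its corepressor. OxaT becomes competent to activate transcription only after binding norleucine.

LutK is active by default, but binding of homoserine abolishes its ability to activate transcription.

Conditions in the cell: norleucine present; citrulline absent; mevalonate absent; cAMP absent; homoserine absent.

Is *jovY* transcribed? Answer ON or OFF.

OFF

Mevalonate is absent, so BexB is inactive.
cAMP is absent, so KulZ is inactive.
Homoserine is absent, so LutK is active.
Norleucine is present, so OxaT is active.
Citrulline is absent, so MorC is active.
With repressor MorC bound, *jovY* is not transcribed.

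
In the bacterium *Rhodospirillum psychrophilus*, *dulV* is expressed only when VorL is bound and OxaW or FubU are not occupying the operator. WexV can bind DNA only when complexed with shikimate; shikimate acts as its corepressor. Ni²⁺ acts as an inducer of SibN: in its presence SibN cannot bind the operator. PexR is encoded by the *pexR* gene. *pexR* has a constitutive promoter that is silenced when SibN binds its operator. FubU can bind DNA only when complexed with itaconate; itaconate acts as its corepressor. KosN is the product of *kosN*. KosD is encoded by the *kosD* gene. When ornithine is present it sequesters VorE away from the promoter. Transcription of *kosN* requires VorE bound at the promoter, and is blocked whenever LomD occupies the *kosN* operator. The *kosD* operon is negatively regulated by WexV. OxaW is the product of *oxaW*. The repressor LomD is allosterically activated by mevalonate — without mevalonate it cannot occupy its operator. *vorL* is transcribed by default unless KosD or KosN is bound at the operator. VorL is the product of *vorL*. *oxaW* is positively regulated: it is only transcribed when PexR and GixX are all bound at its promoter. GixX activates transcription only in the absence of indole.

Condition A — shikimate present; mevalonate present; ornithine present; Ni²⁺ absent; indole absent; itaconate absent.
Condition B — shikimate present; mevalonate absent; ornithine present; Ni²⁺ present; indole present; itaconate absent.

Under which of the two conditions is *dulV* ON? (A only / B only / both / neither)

Condition A:
Shikimate is present, so WexV is active.
With repressor WexV bound, *kosD* is not transcribed.
So KosD is not produced.
Mevalonate is present, so LomD is active.
Ornithine is present, so VorE is inactive.
With repressor LomD bound, *kosN* is not transcribed.
So KosN is not produced.
With no repressor bound, *vorL* is transcribed.
So VorL is produced and active.
Ni²⁺ is absent, so SibN is active.
With repressor SibN bound, *pexR* is not transcribed.
So PexR is not produced.
Indole is absent, so GixX is active.
Required activator PexR is absent, so *oxaW* is not transcribed.
So OxaW is not produced.
Itaconate is absent, so FubU is inactive.
No repressor is bound and VorL is active, so *dulV* is transcribed.
→ *dulV* is ON in A.
Condition B:
Shikimate is present, so WexV is active.
With repressor WexV bound, *kosD* is not transcribed.
So KosD is not produced.
Mevalonate is absent, so LomD is inactive.
Ornithine is present, so VorE is inactive.
Required activator VorE is absent, so *kosN* is not transcribed.
So KosN is not produced.
With no repressor bound, *vorL* is transcribed.
So VorL is produced and active.
Ni²⁺ is present, so SibN is inactive.
With no repressor bound, *pexR* is transcribed.
So PexR is produced and active.
Indole is present, so GixX is inactive.
Required activator GixX is absent, so *oxaW* is not transcribed.
So OxaW is not produced.
Itaconate is absent, so FubU is inactive.
No repressor is bound and VorL is active, so *dulV* is transcribed.
→ *dulV* is ON in B.

both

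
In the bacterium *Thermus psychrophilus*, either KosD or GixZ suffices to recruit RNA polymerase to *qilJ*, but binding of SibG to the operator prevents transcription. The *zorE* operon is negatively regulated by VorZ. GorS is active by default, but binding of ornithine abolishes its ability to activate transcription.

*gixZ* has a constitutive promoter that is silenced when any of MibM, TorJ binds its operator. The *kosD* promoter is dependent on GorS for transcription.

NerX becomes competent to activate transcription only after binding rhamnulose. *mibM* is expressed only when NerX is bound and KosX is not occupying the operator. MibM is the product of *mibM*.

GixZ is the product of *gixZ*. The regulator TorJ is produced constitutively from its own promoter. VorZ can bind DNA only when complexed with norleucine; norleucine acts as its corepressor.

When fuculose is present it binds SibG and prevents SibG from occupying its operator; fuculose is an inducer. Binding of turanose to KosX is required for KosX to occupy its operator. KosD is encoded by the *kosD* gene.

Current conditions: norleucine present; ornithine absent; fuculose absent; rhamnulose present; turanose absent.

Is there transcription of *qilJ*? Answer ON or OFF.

Ornithine is absent, so GorS is active.
No repressor is bound and GorS is active, so *kosD* is transcribed.
So KosD is produced and active.
Rhamnulose is present, so NerX is active.
Turanose is absent, so KosX is inactive.
No repressor is bound and NerX is active, so *mibM* is transcribed.
So MibM is produced and active.
TorJ is produced constitutively and is active.
With repressor MibM bound, *gixZ* is not transcribed.
So GixZ is not produced.
Fuculose is absent, so SibG is active.
With repressor SibG bound, *qilJ* is not transcribed.

OFF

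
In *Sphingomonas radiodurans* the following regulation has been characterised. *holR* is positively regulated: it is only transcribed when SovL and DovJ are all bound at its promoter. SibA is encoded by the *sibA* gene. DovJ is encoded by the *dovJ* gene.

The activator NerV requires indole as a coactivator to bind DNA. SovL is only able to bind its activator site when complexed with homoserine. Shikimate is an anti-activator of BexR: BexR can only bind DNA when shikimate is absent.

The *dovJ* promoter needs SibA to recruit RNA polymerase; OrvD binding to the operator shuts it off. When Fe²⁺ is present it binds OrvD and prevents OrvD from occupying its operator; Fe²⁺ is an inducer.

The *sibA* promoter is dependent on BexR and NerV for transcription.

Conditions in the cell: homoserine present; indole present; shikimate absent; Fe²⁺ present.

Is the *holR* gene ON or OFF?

Homoserine is present, so SovL is active.
Fe²⁺ is present, so OrvD is inactive.
Shikimate is absent, so BexR is active.
Indole is present, so NerV is active.
No repressor is bound and BexR and NerV are active, so *sibA* is transcribed.
So SibA is produced and active.
No repressor is bound and SibA is active, so *dovJ* is transcribed.
So DovJ is produced and active.
No repressor is bound and SovL and DovJ are active, so *holR* is transcribed.

ON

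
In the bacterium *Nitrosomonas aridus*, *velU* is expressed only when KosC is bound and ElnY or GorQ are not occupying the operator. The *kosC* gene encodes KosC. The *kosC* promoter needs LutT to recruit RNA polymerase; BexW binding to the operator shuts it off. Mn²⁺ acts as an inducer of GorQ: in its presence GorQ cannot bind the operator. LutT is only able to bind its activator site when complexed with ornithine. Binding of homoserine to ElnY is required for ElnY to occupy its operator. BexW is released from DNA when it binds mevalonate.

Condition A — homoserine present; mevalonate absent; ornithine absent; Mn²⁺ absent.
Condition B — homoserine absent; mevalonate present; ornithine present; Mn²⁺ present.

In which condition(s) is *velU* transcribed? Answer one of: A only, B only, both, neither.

B only

Condition A:
Homoserine is present, so ElnY is active.
Mevalonate is absent, so BexW is active.
Ornithine is absent, so LutT is inactive.
With repressor BexW bound, *kosC* is not transcribed.
So KosC is not produced.
Mn²⁺ is absent, so GorQ is active.
With repressor ElnY bound, *velU* is not transcribed.
→ *velU* is OFF in A.
Condition B:
Homoserine is absent, so ElnY is inactive.
Mevalonate is present, so BexW is inactive.
Ornithine is present, so LutT is active.
No repressor is bound and LutT is active, so *kosC* is transcribed.
So KosC is produced and active.
Mn²⁺ is present, so GorQ is inactive.
No repressor is bound and KosC is active, so *velU* is transcribed.
→ *velU* is ON in B.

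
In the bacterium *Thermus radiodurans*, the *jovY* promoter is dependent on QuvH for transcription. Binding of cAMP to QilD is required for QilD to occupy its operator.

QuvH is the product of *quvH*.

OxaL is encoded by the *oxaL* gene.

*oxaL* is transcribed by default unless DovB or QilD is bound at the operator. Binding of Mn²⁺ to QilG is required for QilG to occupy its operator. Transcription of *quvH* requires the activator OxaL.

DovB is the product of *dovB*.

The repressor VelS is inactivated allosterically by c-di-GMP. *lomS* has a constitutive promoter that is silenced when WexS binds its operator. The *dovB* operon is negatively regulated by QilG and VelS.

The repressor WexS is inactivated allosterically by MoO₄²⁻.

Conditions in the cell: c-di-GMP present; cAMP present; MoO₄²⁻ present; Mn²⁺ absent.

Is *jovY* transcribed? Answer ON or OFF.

OFF

Mn²⁺ is absent, so QilG is inactive.
c-di-GMP is present, so VelS is inactive.
With no repressor bound, *dovB* is transcribed.
So DovB is produced and active.
cAMP is present, so QilD is active.
With repressor DovB bound, *oxaL* is not transcribed.
So OxaL is not produced.
Required activator OxaL is absent, so *quvH* is not transcribed.
So QuvH is not produced.
Required activator QuvH is absent, so *jovY* is not transcribed.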